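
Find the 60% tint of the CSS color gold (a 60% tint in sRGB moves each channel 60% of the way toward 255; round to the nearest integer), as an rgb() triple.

CSS gold is rgb(255, 215, 0).
A 60% tint moves each channel 60% toward 255:
  R: 255 + 0.6×(255−255) = 255 + 0 = 255 → 255
  G: 215 + 0.6×(255−215) = 215 + 24 = 239 → 239
  B: 0 + 0.6×(255−0) = 0 + 153 = 153 → 153

rgb(255, 239, 153)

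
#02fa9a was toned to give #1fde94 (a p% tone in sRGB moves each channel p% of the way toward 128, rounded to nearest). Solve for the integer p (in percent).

#02fa9a is rgb(2, 250, 154); #1fde94 is rgb(31, 222, 148).
On the R channel (widest range): 31 ≈ 2 + (p/100)(128 − 2), so p ≈ 100×(31 − 2)/(128 − 2) = 2900/126 = 23.02.
p = 23 reproduces all three channels after rounding.

23%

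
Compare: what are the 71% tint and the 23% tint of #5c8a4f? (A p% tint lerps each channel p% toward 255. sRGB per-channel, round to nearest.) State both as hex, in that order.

#5c8a4f is rgb(92, 138, 79).
71% tint:
  R: 92 + 0.71×(255−92) = 92 + 115.73 = 207.73 → 208
  G: 138 + 0.71×(255−138) = 138 + 83.07 = 221.07 → 221
  B: 79 + 124.96 = 203.96 → 204
  → #d0ddcc
23% tint:
  R: 92 + 37.49 = 129.49 → 129
  G: 138 + 0.23×(255−138) = 138 + 26.91 = 164.91 → 165
  B: 79 + 0.23×(255−79) = 79 + 40.48 = 119.48 → 119
  → #81a577

#d0ddcc, #81a577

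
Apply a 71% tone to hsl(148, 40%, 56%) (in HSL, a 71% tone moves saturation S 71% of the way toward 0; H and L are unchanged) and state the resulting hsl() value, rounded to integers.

hsl(148, 12%, 56%)

S moves 71% from 40 toward 0: 40 − 28.4 = 11.6 → 12.
H and L are unchanged.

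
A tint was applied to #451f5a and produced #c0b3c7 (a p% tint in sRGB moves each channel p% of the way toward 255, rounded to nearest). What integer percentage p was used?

66%

#451f5a is rgb(69, 31, 90); #c0b3c7 is rgb(192, 179, 199).
On the G channel (widest range): 179 ≈ 31 + (p/100)(255 − 31), so p ≈ 100×(179 − 31)/(255 − 31) = 14800/224 = 66.07.
p = 66 reproduces all three channels after rounding.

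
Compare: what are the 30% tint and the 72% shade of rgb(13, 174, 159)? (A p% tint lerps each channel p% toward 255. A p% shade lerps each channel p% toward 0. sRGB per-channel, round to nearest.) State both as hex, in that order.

#56C6BC, #04312D

30% tint:
  R: 13 + 0.3×(255−13) = 13 + 72.6 = 85.6 → 86
  G: 174 + 24.3 = 198.3 → 198
  B: 159 + 28.8 = 187.8 → 188
  → #56C6BC
72% shade:
  R: 13 + 0.72×(0−13) = 13 − 9.36 = 3.64 → 4
  G: 174 + 0.72×(0−174) = 174 − 125.28 = 48.72 → 49
  B: 159 + 0.72×(0−159) = 159 − 114.48 = 44.52 → 45
  → #04312D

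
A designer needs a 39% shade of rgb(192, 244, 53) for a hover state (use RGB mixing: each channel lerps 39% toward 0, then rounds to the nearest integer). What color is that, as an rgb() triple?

rgb(117, 149, 32)

A 39% shade moves each channel 39% toward 0:
  R: 192 + 0.39×(0−192) = 192 − 74.88 = 117.12 → 117
  G: 244 + 0.39×(0−244) = 244 − 95.16 = 148.84 → 149
  B: 53 + 0.39×(0−53) = 53 − 20.67 = 32.33 → 32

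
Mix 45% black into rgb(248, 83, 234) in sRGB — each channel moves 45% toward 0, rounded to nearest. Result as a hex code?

Lerp each channel 45% toward 0:
  R: 248 − 111.6 = 136.4 → 136
  G: 83 + 0.45×(0−83) = 83 − 37.35 = 45.65 → 46
  B: 234 − 105.3 = 128.7 → 129
rgb(136, 46, 129) = #882e81.

#882e81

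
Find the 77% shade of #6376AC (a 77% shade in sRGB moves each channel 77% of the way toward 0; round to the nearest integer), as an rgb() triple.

rgb(23, 27, 40)

#6376AC is rgb(99, 118, 172).
Lerp each channel 77% toward 0:
  R: 99 + 0.77×(0−99) = 99 − 76.23 = 22.77 → 23
  G: 118 + 0.77×(0−118) = 118 − 90.86 = 27.14 → 27
  B: 172 + 0.77×(0−172) = 172 − 132.44 = 39.56 → 40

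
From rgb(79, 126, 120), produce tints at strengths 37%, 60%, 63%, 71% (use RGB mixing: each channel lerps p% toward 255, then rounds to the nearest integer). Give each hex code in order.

#90aeaa, #b9cbc9, #becfcd, #ccdad8

37%: (79 + 65.12 = 144.12→144, 126 + 47.73 = 173.73→174, 120 + 49.95 = 169.95→170) → #90aeaa
60%: (79 + 105.6 = 184.6→185, 126 + 77.4 = 203.4→203, 120 + 81 = 201→201) → #b9cbc9
63%: (79 + 110.88 = 189.88→190, 126 + 81.27 = 207.27→207, 120 + 85.05 = 205.05→205) → #becfcd
71%: (79 + 124.96 = 203.96→204, 126 + 91.59 = 217.59→218, 120 + 95.85 = 215.85→216) → #ccdad8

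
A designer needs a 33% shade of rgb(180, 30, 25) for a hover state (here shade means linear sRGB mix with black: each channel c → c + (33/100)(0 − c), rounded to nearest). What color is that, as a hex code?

#791411

Per channel, c → c + 0.33(0 − c):
  R: 180 + 0.33×(0−180) = 180 − 59.4 = 120.6 → 121
  G: 30 − 9.9 = 20.1 → 20
  B: 25 + 0.33×(0−25) = 25 − 8.25 = 16.75 → 17
rgb(121, 20, 17) = #791411.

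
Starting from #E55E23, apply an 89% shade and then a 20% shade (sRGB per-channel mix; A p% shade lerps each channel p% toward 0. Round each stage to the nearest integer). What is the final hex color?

#E55E23 is rgb(229, 94, 35).
Lerp each channel 89% toward 0:
  R: 229 + 0.89×(0−229) = 229 − 203.81 = 25.19 → 25
  G: 94 + 0.89×(0−94) = 94 − 83.66 = 10.34 → 10
  B: 35 + 0.89×(0−35) = 35 − 31.15 = 3.85 → 4
After the shade: rgb(25, 10, 4) = #190A04.
A 20% shade moves each channel 20% toward 0:
  R: 25 + 0.2×(0−25) = 25 − 5 = 20 → 20
  G: 10 + 0.2×(0−10) = 10 − 2 = 8 → 8
  B: 4 − 0.8 = 3.2 → 3
rgb(20, 8, 3) = #140803.

#140803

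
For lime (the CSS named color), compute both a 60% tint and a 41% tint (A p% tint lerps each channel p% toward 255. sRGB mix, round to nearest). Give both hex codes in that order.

#99FF99, #69FF69

CSS lime is rgb(0, 255, 0).
60% tint:
  R: 0 + 153 = 153 → 153
  G: 255 + 0 = 255 → 255
  B: 0 + 0.6×(255−0) = 0 + 153 = 153 → 153
  → #99FF99
41% tint:
  R: 0 + 104.55 = 104.55 → 105
  G: 255 + 0.41×(255−255) = 255 + 0 = 255 → 255
  B: 0 + 104.55 = 104.55 → 105
  → #69FF69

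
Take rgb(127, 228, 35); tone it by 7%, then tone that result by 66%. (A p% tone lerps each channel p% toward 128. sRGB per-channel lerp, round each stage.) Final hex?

#80A063

Lerp each channel 7% toward 128:
  R: 127 + 0.07×(128−127) = 127 + 0.07 = 127.07 → 127
  G: 228 − 7 = 221 → 221
  B: 35 + 0.07×(128−35) = 35 + 6.51 = 41.51 → 42
After the tone: rgb(127, 221, 42) = #7FDD2A.
A 66% tone moves each channel 66% toward 128:
  R: 127 + 0.66×(128−127) = 127 + 0.66 = 127.66 → 128
  G: 221 − 61.38 = 159.62 → 160
  B: 42 + 0.66×(128−42) = 42 + 56.76 = 98.76 → 99
rgb(128, 160, 99) = #80A063.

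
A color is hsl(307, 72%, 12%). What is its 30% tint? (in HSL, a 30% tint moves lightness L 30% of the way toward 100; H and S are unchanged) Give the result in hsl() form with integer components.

hsl(307, 72%, 38%)

L moves 30% from 12 toward 100: 12 + 26.4 = 38.4 → 38.
H and S are unchanged.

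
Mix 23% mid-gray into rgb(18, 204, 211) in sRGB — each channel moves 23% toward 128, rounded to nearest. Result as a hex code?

Per channel, c → c + 0.23(128 − c):
  R: 18 + 25.3 = 43.3 → 43
  G: 204 + 0.23×(128−204) = 204 − 17.48 = 186.52 → 187
  B: 211 − 19.09 = 191.91 → 192
rgb(43, 187, 192) = #2bbbc0.

#2bbbc0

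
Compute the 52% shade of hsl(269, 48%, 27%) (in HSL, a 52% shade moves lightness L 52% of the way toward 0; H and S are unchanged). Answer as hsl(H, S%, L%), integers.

L moves 52% from 27 toward 0: 27 − 14.04 = 12.96 → 13.
H and S are unchanged.

hsl(269, 48%, 13%)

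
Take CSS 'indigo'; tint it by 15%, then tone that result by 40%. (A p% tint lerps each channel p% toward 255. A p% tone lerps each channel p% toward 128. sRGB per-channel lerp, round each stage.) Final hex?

#704a8d

CSS indigo is rgb(75, 0, 130).
Lerp each channel 15% toward 255:
  R: 75 + 0.15×(255−75) = 75 + 27 = 102 → 102
  G: 0 + 0.15×(255−0) = 0 + 38.25 = 38.25 → 38
  B: 130 + 18.75 = 148.75 → 149
After the tint: rgb(102, 38, 149) = #662695.
A 40% tone moves each channel 40% toward 128:
  R: 102 + 0.4×(128−102) = 102 + 10.4 = 112.4 → 112
  G: 38 + 36 = 74 → 74
  B: 149 + 0.4×(128−149) = 149 − 8.4 = 140.6 → 141
rgb(112, 74, 141) = #704a8d.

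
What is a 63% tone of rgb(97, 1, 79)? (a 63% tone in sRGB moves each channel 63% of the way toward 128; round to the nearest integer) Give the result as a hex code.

#75516e

A 63% tone moves each channel 63% toward 128:
  R: 97 + 0.63×(128−97) = 97 + 19.53 = 116.53 → 117
  G: 1 + 80.01 = 81.01 → 81
  B: 79 + 0.63×(128−79) = 79 + 30.87 = 109.87 → 110
rgb(117, 81, 110) = #75516e.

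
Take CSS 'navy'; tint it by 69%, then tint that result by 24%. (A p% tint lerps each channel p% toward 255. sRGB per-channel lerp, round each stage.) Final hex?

#c3c3e1

CSS navy is rgb(0, 0, 128).
Per channel, c → c + 0.69(255 − c):
  R: 0 + 175.95 = 175.95 → 176
  G: 0 + 175.95 = 175.95 → 176
  B: 128 + 0.69×(255−128) = 128 + 87.63 = 215.63 → 216
After the tint: rgb(176, 176, 216) = #b0b0d8.
Per channel, c → c + 0.24(255 − c):
  R: 176 + 18.96 = 194.96 → 195
  G: 176 + 0.24×(255−176) = 176 + 18.96 = 194.96 → 195
  B: 216 + 9.36 = 225.36 → 225
rgb(195, 195, 225) = #c3c3e1.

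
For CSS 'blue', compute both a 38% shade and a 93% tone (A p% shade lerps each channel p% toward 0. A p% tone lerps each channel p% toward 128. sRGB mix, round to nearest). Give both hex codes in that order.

CSS blue is rgb(0, 0, 255).
38% shade:
  R: 0 + 0.38×(0−0) = 0 + 0 = 0 → 0
  G: 0 + 0 = 0 → 0
  B: 255 + 0.38×(0−255) = 255 − 96.9 = 158.1 → 158
  → #00009E
93% tone:
  R: 0 + 0.93×(128−0) = 0 + 119.04 = 119.04 → 119
  G: 0 + 119.04 = 119.04 → 119
  B: 255 + 0.93×(128−255) = 255 − 118.11 = 136.89 → 137
  → #777789

#00009E, #777789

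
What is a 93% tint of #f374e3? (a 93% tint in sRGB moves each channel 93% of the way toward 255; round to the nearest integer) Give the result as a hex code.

#f374e3 is rgb(243, 116, 227).
A 93% tint moves each channel 93% toward 255:
  R: 243 + 0.93×(255−243) = 243 + 11.16 = 254.16 → 254
  G: 116 + 129.27 = 245.27 → 245
  B: 227 + 0.93×(255−227) = 227 + 26.04 = 253.04 → 253
rgb(254, 245, 253) = #fef5fd.

#fef5fd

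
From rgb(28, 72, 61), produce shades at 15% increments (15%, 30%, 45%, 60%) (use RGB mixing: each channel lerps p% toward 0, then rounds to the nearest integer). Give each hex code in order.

#183d34, #14322b, #0f2822, #0b1d18

15%: (28 − 4.2 = 23.8→24, 72 − 10.8 = 61.2→61, 61 − 9.15 = 51.85→52) → #183d34
30%: (28 − 8.4 = 19.6→20, 72 − 21.6 = 50.4→50, 61 − 18.3 = 42.7→43) → #14322b
45%: (28 − 12.6 = 15.4→15, 72 − 32.4 = 39.6→40, 61 − 27.45 = 33.55→34) → #0f2822
60%: (28 − 16.8 = 11.2→11, 72 − 43.2 = 28.8→29, 61 − 36.6 = 24.4→24) → #0b1d18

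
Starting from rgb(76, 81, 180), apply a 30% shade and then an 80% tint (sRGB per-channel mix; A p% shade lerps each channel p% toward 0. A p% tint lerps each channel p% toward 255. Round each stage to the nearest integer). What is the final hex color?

A 30% shade moves each channel 30% toward 0:
  R: 76 − 22.8 = 53.2 → 53
  G: 81 + 0.3×(0−81) = 81 − 24.3 = 56.7 → 57
  B: 180 + 0.3×(0−180) = 180 − 54 = 126 → 126
After the shade: rgb(53, 57, 126) = #35397E.
Per channel, c → c + 0.8(255 − c):
  R: 53 + 0.8×(255−53) = 53 + 161.6 = 214.6 → 215
  G: 57 + 0.8×(255−57) = 57 + 158.4 = 215.4 → 215
  B: 126 + 0.8×(255−126) = 126 + 103.2 = 229.2 → 229
rgb(215, 215, 229) = #D7D7E5.

#D7D7E5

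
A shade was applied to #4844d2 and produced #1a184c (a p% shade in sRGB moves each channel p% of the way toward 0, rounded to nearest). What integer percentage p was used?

64%

#4844d2 is rgb(72, 68, 210); #1a184c is rgb(26, 24, 76).
On the B channel (widest range): 76 ≈ 210 + (p/100)(0 − 210), so p ≈ 100×(76 − 210)/(0 − 210) = -13400/-210 = 63.81.
p = 64 reproduces all three channels after rounding.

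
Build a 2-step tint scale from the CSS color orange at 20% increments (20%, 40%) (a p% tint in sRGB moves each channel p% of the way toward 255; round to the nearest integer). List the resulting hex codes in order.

CSS orange is rgb(255, 165, 0).
20%: (255→255, 165 + 18 = 183→183, 0 + 51 = 51→51) → #ffb733
40%: (255→255, 165 + 36 = 201→201, 0 + 102 = 102→102) → #ffc966

#ffb733, #ffc966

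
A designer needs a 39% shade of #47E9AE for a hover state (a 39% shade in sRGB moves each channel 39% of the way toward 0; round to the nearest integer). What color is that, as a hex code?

#47E9AE is rgb(71, 233, 174).
A 39% shade moves each channel 39% toward 0:
  R: 71 + 0.39×(0−71) = 71 − 27.69 = 43.31 → 43
  G: 233 + 0.39×(0−233) = 233 − 90.87 = 142.13 → 142
  B: 174 + 0.39×(0−174) = 174 − 67.86 = 106.14 → 106
rgb(43, 142, 106) = #2B8E6A.

#2B8E6A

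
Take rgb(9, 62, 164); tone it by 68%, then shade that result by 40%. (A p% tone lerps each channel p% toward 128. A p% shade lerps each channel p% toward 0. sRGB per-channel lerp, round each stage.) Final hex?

#364054

Lerp each channel 68% toward 128:
  R: 9 + 0.68×(128−9) = 9 + 80.92 = 89.92 → 90
  G: 62 + 0.68×(128−62) = 62 + 44.88 = 106.88 → 107
  B: 164 + 0.68×(128−164) = 164 − 24.48 = 139.52 → 140
After the tone: rgb(90, 107, 140) = #5a6b8c.
Lerp each channel 40% toward 0:
  R: 90 − 36 = 54 → 54
  G: 107 − 42.8 = 64.2 → 64
  B: 140 − 56 = 84 → 84
rgb(54, 64, 84) = #364054.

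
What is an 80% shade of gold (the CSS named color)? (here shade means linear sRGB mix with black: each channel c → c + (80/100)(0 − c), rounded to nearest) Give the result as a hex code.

#332B00

CSS gold is rgb(255, 215, 0).
An 80% shade moves each channel 80% toward 0:
  R: 255 + 0.8×(0−255) = 255 − 204 = 51 → 51
  G: 215 − 172 = 43 → 43
  B: 0 + 0.8×(0−0) = 0 + 0 = 0 → 0
rgb(51, 43, 0) = #332B00.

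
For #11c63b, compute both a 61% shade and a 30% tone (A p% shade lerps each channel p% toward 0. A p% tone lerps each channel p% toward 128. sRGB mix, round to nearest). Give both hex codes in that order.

#074d17, #32b150

#11c63b is rgb(17, 198, 59).
61% shade:
  R: 17 + 0.61×(0−17) = 17 − 10.37 = 6.63 → 7
  G: 198 + 0.61×(0−198) = 198 − 120.78 = 77.22 → 77
  B: 59 − 35.99 = 23.01 → 23
  → #074d17
30% tone:
  R: 17 + 33.3 = 50.3 → 50
  G: 198 + 0.3×(128−198) = 198 − 21 = 177 → 177
  B: 59 + 20.7 = 79.7 → 80
  → #32b150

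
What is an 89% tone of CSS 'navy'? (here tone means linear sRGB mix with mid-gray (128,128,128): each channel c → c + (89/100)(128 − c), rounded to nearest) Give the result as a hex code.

#727280

CSS navy is rgb(0, 0, 128).
Lerp each channel 89% toward 128:
  R: 0 + 113.92 = 113.92 → 114
  G: 0 + 0.89×(128−0) = 0 + 113.92 = 113.92 → 114
  B: 128 + 0.89×(128−128) = 128 + 0 = 128 → 128
rgb(114, 114, 128) = #727280.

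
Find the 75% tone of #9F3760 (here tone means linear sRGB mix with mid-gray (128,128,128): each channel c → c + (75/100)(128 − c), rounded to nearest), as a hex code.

#9F3760 is rgb(159, 55, 96).
A 75% tone moves each channel 75% toward 128:
  R: 159 + 0.75×(128−159) = 159 − 23.25 = 135.75 → 136
  G: 55 + 0.75×(128−55) = 55 + 54.75 = 109.75 → 110
  B: 96 + 24 = 120 → 120
rgb(136, 110, 120) = #886E78.

#886E78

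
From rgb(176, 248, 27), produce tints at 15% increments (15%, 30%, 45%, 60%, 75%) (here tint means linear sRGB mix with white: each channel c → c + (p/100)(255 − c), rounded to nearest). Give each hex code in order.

#bcf93d, #c8fa5f, #d4fb82, #dffca4, #ebfdc6

15%: (176 + 11.85 = 187.85→188, 248 + 1.05 = 249.05→249, 27 + 34.2 = 61.2→61) → #bcf93d
30%: (176 + 23.7 = 199.7→200, 248 + 2.1 = 250.1→250, 27 + 68.4 = 95.4→95) → #c8fa5f
45%: (176 + 35.55 = 211.55→212, 248 + 3.15 = 251.15→251, 27 + 102.6 = 129.6→130) → #d4fb82
60%: (176 + 47.4 = 223.4→223, 248 + 4.2 = 252.2→252, 27 + 136.8 = 163.8→164) → #dffca4
75%: (176 + 59.25 = 235.25→235, 248 + 5.25 = 253.25→253, 27 + 171 = 198→198) → #ebfdc6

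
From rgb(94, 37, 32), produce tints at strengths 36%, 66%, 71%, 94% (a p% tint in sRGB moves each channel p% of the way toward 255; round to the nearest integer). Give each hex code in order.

36%: (94 + 57.96 = 151.96→152, 37 + 78.48 = 115.48→115, 32 + 80.28 = 112.28→112) → #987370
66%: (94 + 106.26 = 200.26→200, 37 + 143.88 = 180.88→181, 32 + 147.18 = 179.18→179) → #C8B5B3
71%: (94 + 114.31 = 208.31→208, 37 + 154.78 = 191.78→192, 32 + 158.33 = 190.33→190) → #D0C0BE
94%: (94 + 151.34 = 245.34→245, 37 + 204.92 = 241.92→242, 32 + 209.62 = 241.62→242) → #F5F2F2

#987370, #C8B5B3, #D0C0BE, #F5F2F2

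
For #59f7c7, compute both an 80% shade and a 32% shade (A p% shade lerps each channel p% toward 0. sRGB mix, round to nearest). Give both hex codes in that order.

#59f7c7 is rgb(89, 247, 199).
80% shade:
  R: 89 − 71.2 = 17.8 → 18
  G: 247 + 0.8×(0−247) = 247 − 197.6 = 49.4 → 49
  B: 199 − 159.2 = 39.8 → 40
  → #123128
32% shade:
  R: 89 − 28.48 = 60.52 → 61
  G: 247 + 0.32×(0−247) = 247 − 79.04 = 167.96 → 168
  B: 199 + 0.32×(0−199) = 199 − 63.68 = 135.32 → 135
  → #3da887

#123128, #3da887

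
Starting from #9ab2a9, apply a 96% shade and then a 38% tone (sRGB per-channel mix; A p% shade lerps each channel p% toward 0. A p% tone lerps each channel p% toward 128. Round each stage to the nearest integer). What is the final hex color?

#9ab2a9 is rgb(154, 178, 169).
Per channel, c → c + 0.96(0 − c):
  R: 154 + 0.96×(0−154) = 154 − 147.84 = 6.16 → 6
  G: 178 − 170.88 = 7.12 → 7
  B: 169 − 162.24 = 6.76 → 7
After the shade: rgb(6, 7, 7) = #060707.
Lerp each channel 38% toward 128:
  R: 6 + 46.36 = 52.36 → 52
  G: 7 + 0.38×(128−7) = 7 + 45.98 = 52.98 → 53
  B: 7 + 0.38×(128−7) = 7 + 45.98 = 52.98 → 53
rgb(52, 53, 53) = #343535.

#343535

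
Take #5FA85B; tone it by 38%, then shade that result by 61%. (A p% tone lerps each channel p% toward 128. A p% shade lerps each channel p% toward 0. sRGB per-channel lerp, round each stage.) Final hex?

#5FA85B is rgb(95, 168, 91).
A 38% tone moves each channel 38% toward 128:
  R: 95 + 0.38×(128−95) = 95 + 12.54 = 107.54 → 108
  G: 168 − 15.2 = 152.8 → 153
  B: 91 + 0.38×(128−91) = 91 + 14.06 = 105.06 → 105
After the tone: rgb(108, 153, 105) = #6C9969.
A 61% shade moves each channel 61% toward 0:
  R: 108 − 65.88 = 42.12 → 42
  G: 153 − 93.33 = 59.67 → 60
  B: 105 − 64.05 = 40.95 → 41
rgb(42, 60, 41) = #2A3C29.

#2A3C29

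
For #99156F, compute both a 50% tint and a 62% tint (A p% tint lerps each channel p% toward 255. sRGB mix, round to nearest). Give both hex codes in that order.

#99156F is rgb(153, 21, 111).
50% tint:
  R: 153 + 0.5×(255−153) = 153 + 51 = 204 → 204
  G: 21 + 117 = 138 → 138
  B: 111 + 0.5×(255−111) = 111 + 72 = 183 → 183
  → #CC8AB7
62% tint:
  R: 153 + 63.24 = 216.24 → 216
  G: 21 + 0.62×(255−21) = 21 + 145.08 = 166.08 → 166
  B: 111 + 0.62×(255−111) = 111 + 89.28 = 200.28 → 200
  → #D8A6C8

#CC8AB7, #D8A6C8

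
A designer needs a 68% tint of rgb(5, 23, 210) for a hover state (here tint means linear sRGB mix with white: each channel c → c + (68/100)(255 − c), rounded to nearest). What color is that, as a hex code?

A 68% tint moves each channel 68% toward 255:
  R: 5 + 0.68×(255−5) = 5 + 170 = 175 → 175
  G: 23 + 0.68×(255−23) = 23 + 157.76 = 180.76 → 181
  B: 210 + 0.68×(255−210) = 210 + 30.6 = 240.6 → 241
rgb(175, 181, 241) = #AFB5F1.

#AFB5F1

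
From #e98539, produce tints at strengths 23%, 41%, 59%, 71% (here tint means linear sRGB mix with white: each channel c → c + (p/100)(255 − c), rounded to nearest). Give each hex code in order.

#eea167, #f2b78a, #f6cdae, #f9dcc6

#e98539 is rgb(233, 133, 57).
23%: (233 + 5.06 = 238.06→238, 133 + 28.06 = 161.06→161, 57 + 45.54 = 102.54→103) → #eea167
41%: (233 + 9.02 = 242.02→242, 133 + 50.02 = 183.02→183, 57 + 81.18 = 138.18→138) → #f2b78a
59%: (233 + 12.98 = 245.98→246, 133 + 71.98 = 204.98→205, 57 + 116.82 = 173.82→174) → #f6cdae
71%: (233 + 15.62 = 248.62→249, 133 + 86.62 = 219.62→220, 57 + 140.58 = 197.58→198) → #f9dcc6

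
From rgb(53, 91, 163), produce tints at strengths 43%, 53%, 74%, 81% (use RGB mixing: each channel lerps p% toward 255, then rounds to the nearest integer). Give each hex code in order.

#8ca2cb, #a0b2d4, #cad4e7, #d9e0ee

43%: (53 + 86.86 = 139.86→140, 91 + 70.52 = 161.52→162, 163 + 39.56 = 202.56→203) → #8ca2cb
53%: (53 + 107.06 = 160.06→160, 91 + 86.92 = 177.92→178, 163 + 48.76 = 211.76→212) → #a0b2d4
74%: (53 + 149.48 = 202.48→202, 91 + 121.36 = 212.36→212, 163 + 68.08 = 231.08→231) → #cad4e7
81%: (53 + 163.62 = 216.62→217, 91 + 132.84 = 223.84→224, 163 + 74.52 = 237.52→238) → #d9e0ee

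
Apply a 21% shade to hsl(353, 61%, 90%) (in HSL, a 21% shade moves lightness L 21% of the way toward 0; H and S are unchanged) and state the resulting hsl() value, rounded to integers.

L moves 21% from 90 toward 0: 90 − 18.9 = 71.1 → 71.
H and S are unchanged.

hsl(353, 61%, 71%)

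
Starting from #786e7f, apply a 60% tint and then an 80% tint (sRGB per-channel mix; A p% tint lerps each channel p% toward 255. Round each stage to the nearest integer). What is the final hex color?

#786e7f is rgb(120, 110, 127).
A 60% tint moves each channel 60% toward 255:
  R: 120 + 0.6×(255−120) = 120 + 81 = 201 → 201
  G: 110 + 87 = 197 → 197
  B: 127 + 76.8 = 203.8 → 204
After the tint: rgb(201, 197, 204) = #c9c5cc.
Per channel, c → c + 0.8(255 − c):
  R: 201 + 43.2 = 244.2 → 244
  G: 197 + 0.8×(255−197) = 197 + 46.4 = 243.4 → 243
  B: 204 + 0.8×(255−204) = 204 + 40.8 = 244.8 → 245
rgb(244, 243, 245) = #f4f3f5.

#f4f3f5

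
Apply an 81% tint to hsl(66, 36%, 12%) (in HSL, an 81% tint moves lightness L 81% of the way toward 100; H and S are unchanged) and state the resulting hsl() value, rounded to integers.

hsl(66, 36%, 83%)

L moves 81% from 12 toward 100: 12 + 71.28 = 83.28 → 83.
H and S are unchanged.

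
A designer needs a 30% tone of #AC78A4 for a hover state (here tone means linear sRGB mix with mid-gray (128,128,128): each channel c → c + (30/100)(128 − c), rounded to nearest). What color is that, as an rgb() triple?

#AC78A4 is rgb(172, 120, 164).
Lerp each channel 30% toward 128:
  R: 172 − 13.2 = 158.8 → 159
  G: 120 + 0.3×(128−120) = 120 + 2.4 = 122.4 → 122
  B: 164 + 0.3×(128−164) = 164 − 10.8 = 153.2 → 153

rgb(159, 122, 153)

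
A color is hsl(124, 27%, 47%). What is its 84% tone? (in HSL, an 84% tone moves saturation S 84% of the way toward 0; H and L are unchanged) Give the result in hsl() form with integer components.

hsl(124, 4%, 47%)

S moves 84% from 27 toward 0: 27 − 22.68 = 4.32 → 4.
H and L are unchanged.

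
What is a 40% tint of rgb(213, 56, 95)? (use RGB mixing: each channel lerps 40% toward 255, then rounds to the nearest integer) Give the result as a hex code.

#e6889f

A 40% tint moves each channel 40% toward 255:
  R: 213 + 0.4×(255−213) = 213 + 16.8 = 229.8 → 230
  G: 56 + 0.4×(255−56) = 56 + 79.6 = 135.6 → 136
  B: 95 + 0.4×(255−95) = 95 + 64 = 159 → 159
rgb(230, 136, 159) = #e6889f.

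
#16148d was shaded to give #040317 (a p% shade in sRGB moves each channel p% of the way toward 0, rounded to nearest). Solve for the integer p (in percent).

84%

#16148d is rgb(22, 20, 141); #040317 is rgb(4, 3, 23).
On the B channel (widest range): 23 ≈ 141 + (p/100)(0 − 141), so p ≈ 100×(23 − 141)/(0 − 141) = -11800/-141 = 83.69.
p = 84 reproduces all three channels after rounding.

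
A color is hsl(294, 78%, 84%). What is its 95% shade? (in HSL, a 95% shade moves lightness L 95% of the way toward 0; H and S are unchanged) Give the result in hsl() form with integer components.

hsl(294, 78%, 4%)

L moves 95% from 84 toward 0: 84 − 79.8 = 4.2 → 4.
H and S are unchanged.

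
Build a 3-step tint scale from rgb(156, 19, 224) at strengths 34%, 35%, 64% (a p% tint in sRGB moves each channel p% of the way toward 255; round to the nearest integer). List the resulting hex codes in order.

#BE63EB, #BF66EB, #DBAAF4

34%: (156 + 33.66 = 189.66→190, 19 + 80.24 = 99.24→99, 224 + 10.54 = 234.54→235) → #BE63EB
35%: (156 + 34.65 = 190.65→191, 19 + 82.6 = 101.6→102, 224 + 10.85 = 234.85→235) → #BF66EB
64%: (156 + 63.36 = 219.36→219, 19 + 151.04 = 170.04→170, 224 + 19.84 = 243.84→244) → #DBAAF4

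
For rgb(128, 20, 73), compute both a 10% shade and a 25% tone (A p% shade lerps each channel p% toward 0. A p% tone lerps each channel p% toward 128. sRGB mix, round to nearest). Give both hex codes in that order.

10% shade:
  R: 128 − 12.8 = 115.2 → 115
  G: 20 + 0.1×(0−20) = 20 − 2 = 18 → 18
  B: 73 + 0.1×(0−73) = 73 − 7.3 = 65.7 → 66
  → #731242
25% tone:
  R: 128 + 0.25×(128−128) = 128 + 0 = 128 → 128
  G: 20 + 27 = 47 → 47
  B: 73 + 0.25×(128−73) = 73 + 13.75 = 86.75 → 87
  → #802f57

#731242, #802f57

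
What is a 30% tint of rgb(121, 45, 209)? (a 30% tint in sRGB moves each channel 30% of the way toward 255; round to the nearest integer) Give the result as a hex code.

#a16cdf

A 30% tint moves each channel 30% toward 255:
  R: 121 + 40.2 = 161.2 → 161
  G: 45 + 0.3×(255−45) = 45 + 63 = 108 → 108
  B: 209 + 13.8 = 222.8 → 223
rgb(161, 108, 223) = #a16cdf.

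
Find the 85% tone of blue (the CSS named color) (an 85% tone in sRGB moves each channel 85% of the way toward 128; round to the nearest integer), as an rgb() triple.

rgb(109, 109, 147)

CSS blue is rgb(0, 0, 255).
An 85% tone moves each channel 85% toward 128:
  R: 0 + 108.8 = 108.8 → 109
  G: 0 + 0.85×(128−0) = 0 + 108.8 = 108.8 → 109
  B: 255 − 107.95 = 147.05 → 147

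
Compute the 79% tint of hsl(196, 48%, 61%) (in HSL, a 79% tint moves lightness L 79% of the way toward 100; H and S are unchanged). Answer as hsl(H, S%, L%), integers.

hsl(196, 48%, 92%)

L moves 79% from 61 toward 100: 61 + 30.81 = 91.81 → 92.
H and S are unchanged.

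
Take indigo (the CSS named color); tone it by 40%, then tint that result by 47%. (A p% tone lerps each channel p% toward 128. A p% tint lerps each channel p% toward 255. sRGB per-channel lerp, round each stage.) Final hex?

CSS indigo is rgb(75, 0, 130).
Per channel, c → c + 0.4(128 − c):
  R: 75 + 21.2 = 96.2 → 96
  G: 0 + 51.2 = 51.2 → 51
  B: 130 + 0.4×(128−130) = 130 − 0.8 = 129.2 → 129
After the tone: rgb(96, 51, 129) = #603381.
Per channel, c → c + 0.47(255 − c):
  R: 96 + 0.47×(255−96) = 96 + 74.73 = 170.73 → 171
  G: 51 + 0.47×(255−51) = 51 + 95.88 = 146.88 → 147
  B: 129 + 0.47×(255−129) = 129 + 59.22 = 188.22 → 188
rgb(171, 147, 188) = #ab93bc.

#ab93bc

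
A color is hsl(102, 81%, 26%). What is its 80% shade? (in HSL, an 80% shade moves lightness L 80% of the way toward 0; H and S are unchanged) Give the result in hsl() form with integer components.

L moves 80% from 26 toward 0: 26 − 20.8 = 5.2 → 5.
H and S are unchanged.

hsl(102, 81%, 5%)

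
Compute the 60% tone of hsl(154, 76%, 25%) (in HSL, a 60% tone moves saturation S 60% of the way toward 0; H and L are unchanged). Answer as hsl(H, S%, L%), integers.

hsl(154, 30%, 25%)

S moves 60% from 76 toward 0: 76 − 45.6 = 30.4 → 30.
H and L are unchanged.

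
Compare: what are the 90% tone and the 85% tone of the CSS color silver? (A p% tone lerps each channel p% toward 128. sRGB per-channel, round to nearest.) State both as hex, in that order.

CSS silver is rgb(192, 192, 192).
90% tone:
  R: 192 + 0.9×(128−192) = 192 − 57.6 = 134.4 → 134
  G: 192 + 0.9×(128−192) = 192 − 57.6 = 134.4 → 134
  B: 192 + 0.9×(128−192) = 192 − 57.6 = 134.4 → 134
  → #868686
85% tone:
  R: 192 + 0.85×(128−192) = 192 − 54.4 = 137.6 → 138
  G: 192 + 0.85×(128−192) = 192 − 54.4 = 137.6 → 138
  B: 192 − 54.4 = 137.6 → 138
  → #8a8a8a

#868686, #8a8a8a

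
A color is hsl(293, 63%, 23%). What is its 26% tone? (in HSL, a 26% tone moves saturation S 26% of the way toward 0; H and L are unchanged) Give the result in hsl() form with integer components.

S moves 26% from 63 toward 0: 63 − 16.38 = 46.62 → 47.
H and L are unchanged.

hsl(293, 47%, 23%)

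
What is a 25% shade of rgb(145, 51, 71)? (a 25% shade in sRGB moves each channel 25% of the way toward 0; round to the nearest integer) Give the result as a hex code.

Lerp each channel 25% toward 0:
  R: 145 − 36.25 = 108.75 → 109
  G: 51 − 12.75 = 38.25 → 38
  B: 71 + 0.25×(0−71) = 71 − 17.75 = 53.25 → 53
rgb(109, 38, 53) = #6d2635.

#6d2635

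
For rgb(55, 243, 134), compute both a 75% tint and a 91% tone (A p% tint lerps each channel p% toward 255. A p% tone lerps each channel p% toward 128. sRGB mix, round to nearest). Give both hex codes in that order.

75% tint:
  R: 55 + 0.75×(255−55) = 55 + 150 = 205 → 205
  G: 243 + 0.75×(255−243) = 243 + 9 = 252 → 252
  B: 134 + 0.75×(255−134) = 134 + 90.75 = 224.75 → 225
  → #CDFCE1
91% tone:
  R: 55 + 66.43 = 121.43 → 121
  G: 243 − 104.65 = 138.35 → 138
  B: 134 + 0.91×(128−134) = 134 − 5.46 = 128.54 → 129
  → #798A81

#CDFCE1, #798A81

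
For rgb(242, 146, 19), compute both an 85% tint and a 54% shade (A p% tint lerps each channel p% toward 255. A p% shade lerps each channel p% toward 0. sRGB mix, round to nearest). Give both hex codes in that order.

85% tint:
  R: 242 + 11.05 = 253.05 → 253
  G: 146 + 92.65 = 238.65 → 239
  B: 19 + 0.85×(255−19) = 19 + 200.6 = 219.6 → 220
  → #FDEFDC
54% shade:
  R: 242 − 130.68 = 111.32 → 111
  G: 146 + 0.54×(0−146) = 146 − 78.84 = 67.16 → 67
  B: 19 − 10.26 = 8.74 → 9
  → #6F4309

#FDEFDC, #6F4309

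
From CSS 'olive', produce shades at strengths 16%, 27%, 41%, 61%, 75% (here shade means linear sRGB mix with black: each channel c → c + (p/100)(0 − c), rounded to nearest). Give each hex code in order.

#6c6c00, #5d5d00, #4c4c00, #323200, #202000

CSS olive is rgb(128, 128, 0).
16%: (128 − 20.48 = 107.52→108, 128 − 20.48 = 107.52→108, 0→0) → #6c6c00
27%: (128 − 34.56 = 93.44→93, 128 − 34.56 = 93.44→93, 0→0) → #5d5d00
41%: (128 − 52.48 = 75.52→76, 128 − 52.48 = 75.52→76, 0→0) → #4c4c00
61%: (128 − 78.08 = 49.92→50, 128 − 78.08 = 49.92→50, 0→0) → #323200
75%: (128 − 96 = 32→32, 128 − 96 = 32→32, 0→0) → #202000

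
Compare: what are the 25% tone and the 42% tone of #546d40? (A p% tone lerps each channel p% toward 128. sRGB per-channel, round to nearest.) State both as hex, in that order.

#546d40 is rgb(84, 109, 64).
25% tone:
  R: 84 + 0.25×(128−84) = 84 + 11 = 95 → 95
  G: 109 + 0.25×(128−109) = 109 + 4.75 = 113.75 → 114
  B: 64 + 0.25×(128−64) = 64 + 16 = 80 → 80
  → #5f7250
42% tone:
  R: 84 + 0.42×(128−84) = 84 + 18.48 = 102.48 → 102
  G: 109 + 0.42×(128−109) = 109 + 7.98 = 116.98 → 117
  B: 64 + 0.42×(128−64) = 64 + 26.88 = 90.88 → 91
  → #66755b

#5f7250, #66755b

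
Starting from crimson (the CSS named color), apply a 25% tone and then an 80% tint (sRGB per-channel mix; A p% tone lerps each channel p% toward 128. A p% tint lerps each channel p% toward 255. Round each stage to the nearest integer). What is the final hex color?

CSS crimson is rgb(220, 20, 60).
A 25% tone moves each channel 25% toward 128:
  R: 220 + 0.25×(128−220) = 220 − 23 = 197 → 197
  G: 20 + 0.25×(128−20) = 20 + 27 = 47 → 47
  B: 60 + 0.25×(128−60) = 60 + 17 = 77 → 77
After the tone: rgb(197, 47, 77) = #c52f4d.
Per channel, c → c + 0.8(255 − c):
  R: 197 + 0.8×(255−197) = 197 + 46.4 = 243.4 → 243
  G: 47 + 0.8×(255−47) = 47 + 166.4 = 213.4 → 213
  B: 77 + 142.4 = 219.4 → 219
rgb(243, 213, 219) = #f3d5db.

#f3d5db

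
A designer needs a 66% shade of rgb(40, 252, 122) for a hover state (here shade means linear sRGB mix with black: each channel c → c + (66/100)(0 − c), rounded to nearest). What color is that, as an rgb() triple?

rgb(14, 86, 41)

Per channel, c → c + 0.66(0 − c):
  R: 40 + 0.66×(0−40) = 40 − 26.4 = 13.6 → 14
  G: 252 − 166.32 = 85.68 → 86
  B: 122 + 0.66×(0−122) = 122 − 80.52 = 41.48 → 41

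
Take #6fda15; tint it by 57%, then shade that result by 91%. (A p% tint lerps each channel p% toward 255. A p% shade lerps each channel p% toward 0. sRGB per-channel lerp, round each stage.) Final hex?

#6fda15 is rgb(111, 218, 21).
Per channel, c → c + 0.57(255 − c):
  R: 111 + 82.08 = 193.08 → 193
  G: 218 + 0.57×(255−218) = 218 + 21.09 = 239.09 → 239
  B: 21 + 133.38 = 154.38 → 154
After the tint: rgb(193, 239, 154) = #c1ef9a.
A 91% shade moves each channel 91% toward 0:
  R: 193 + 0.91×(0−193) = 193 − 175.63 = 17.37 → 17
  G: 239 + 0.91×(0−239) = 239 − 217.49 = 21.51 → 22
  B: 154 + 0.91×(0−154) = 154 − 140.14 = 13.86 → 14
rgb(17, 22, 14) = #11160e.

#11160e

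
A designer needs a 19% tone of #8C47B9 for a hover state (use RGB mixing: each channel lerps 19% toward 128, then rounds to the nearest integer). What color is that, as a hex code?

#8C47B9 is rgb(140, 71, 185).
A 19% tone moves each channel 19% toward 128:
  R: 140 + 0.19×(128−140) = 140 − 2.28 = 137.72 → 138
  G: 71 + 0.19×(128−71) = 71 + 10.83 = 81.83 → 82
  B: 185 − 10.83 = 174.17 → 174
rgb(138, 82, 174) = #8A52AE.

#8A52AE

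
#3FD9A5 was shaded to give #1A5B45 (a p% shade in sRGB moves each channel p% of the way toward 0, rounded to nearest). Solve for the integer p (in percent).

58%

#3FD9A5 is rgb(63, 217, 165); #1A5B45 is rgb(26, 91, 69).
On the G channel (widest range): 91 ≈ 217 + (p/100)(0 − 217), so p ≈ 100×(91 − 217)/(0 − 217) = -12600/-217 = 58.06.
p = 58 reproduces all three channels after rounding.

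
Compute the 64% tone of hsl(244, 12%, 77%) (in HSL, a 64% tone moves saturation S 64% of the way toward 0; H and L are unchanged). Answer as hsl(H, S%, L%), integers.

S moves 64% from 12 toward 0: 12 − 7.68 = 4.32 → 4.
H and L are unchanged.

hsl(244, 4%, 77%)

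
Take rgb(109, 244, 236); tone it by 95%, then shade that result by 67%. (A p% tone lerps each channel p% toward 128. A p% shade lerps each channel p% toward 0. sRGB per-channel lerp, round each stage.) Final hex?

#2A2C2C

A 95% tone moves each channel 95% toward 128:
  R: 109 + 0.95×(128−109) = 109 + 18.05 = 127.05 → 127
  G: 244 + 0.95×(128−244) = 244 − 110.2 = 133.8 → 134
  B: 236 − 102.6 = 133.4 → 133
After the tone: rgb(127, 134, 133) = #7F8685.
A 67% shade moves each channel 67% toward 0:
  R: 127 + 0.67×(0−127) = 127 − 85.09 = 41.91 → 42
  G: 134 + 0.67×(0−134) = 134 − 89.78 = 44.22 → 44
  B: 133 + 0.67×(0−133) = 133 − 89.11 = 43.89 → 44
rgb(42, 44, 44) = #2A2C2C.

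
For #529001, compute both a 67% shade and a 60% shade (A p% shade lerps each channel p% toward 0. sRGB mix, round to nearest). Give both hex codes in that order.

#529001 is rgb(82, 144, 1).
67% shade:
  R: 82 − 54.94 = 27.06 → 27
  G: 144 − 96.48 = 47.52 → 48
  B: 1 + 0.67×(0−1) = 1 − 0.67 = 0.33 → 0
  → #1b3000
60% shade:
  R: 82 + 0.6×(0−82) = 82 − 49.2 = 32.8 → 33
  G: 144 − 86.4 = 57.6 → 58
  B: 1 + 0.6×(0−1) = 1 − 0.6 = 0.4 → 0
  → #213a00

#1b3000, #213a00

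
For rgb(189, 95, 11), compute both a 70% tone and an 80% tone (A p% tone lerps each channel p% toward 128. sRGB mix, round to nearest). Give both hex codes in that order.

70% tone:
  R: 189 − 42.7 = 146.3 → 146
  G: 95 + 0.7×(128−95) = 95 + 23.1 = 118.1 → 118
  B: 11 + 81.9 = 92.9 → 93
  → #92765D
80% tone:
  R: 189 − 48.8 = 140.2 → 140
  G: 95 + 0.8×(128−95) = 95 + 26.4 = 121.4 → 121
  B: 11 + 0.8×(128−11) = 11 + 93.6 = 104.6 → 105
  → #8C7969

#92765D, #8C7969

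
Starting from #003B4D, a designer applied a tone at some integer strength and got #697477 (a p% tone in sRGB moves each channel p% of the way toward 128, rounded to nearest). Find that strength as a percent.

82%

#003B4D is rgb(0, 59, 77); #697477 is rgb(105, 116, 119).
On the R channel (widest range): 105 ≈ 0 + (p/100)(128 − 0), so p ≈ 100×(105 − 0)/(128 − 0) = 10500/128 = 82.03.
p = 82 reproduces all three channels after rounding.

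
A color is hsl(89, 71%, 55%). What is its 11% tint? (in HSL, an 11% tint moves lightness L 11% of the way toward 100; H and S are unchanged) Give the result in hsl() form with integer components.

hsl(89, 71%, 60%)

L moves 11% from 55 toward 100: 55 + 4.95 = 59.95 → 60.
H and S are unchanged.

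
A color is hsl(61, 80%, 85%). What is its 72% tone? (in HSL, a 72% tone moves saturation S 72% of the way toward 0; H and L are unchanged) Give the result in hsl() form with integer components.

hsl(61, 22%, 85%)

S moves 72% from 80 toward 0: 80 − 57.6 = 22.4 → 22.
H and L are unchanged.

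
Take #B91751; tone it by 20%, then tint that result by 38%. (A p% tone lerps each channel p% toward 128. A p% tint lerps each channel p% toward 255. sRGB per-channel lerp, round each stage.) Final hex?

#CD7C99

#B91751 is rgb(185, 23, 81).
A 20% tone moves each channel 20% toward 128:
  R: 185 − 11.4 = 173.6 → 174
  G: 23 + 0.2×(128−23) = 23 + 21 = 44 → 44
  B: 81 + 0.2×(128−81) = 81 + 9.4 = 90.4 → 90
After the tone: rgb(174, 44, 90) = #AE2C5A.
A 38% tint moves each channel 38% toward 255:
  R: 174 + 0.38×(255−174) = 174 + 30.78 = 204.78 → 205
  G: 44 + 0.38×(255−44) = 44 + 80.18 = 124.18 → 124
  B: 90 + 0.38×(255−90) = 90 + 62.7 = 152.7 → 153
rgb(205, 124, 153) = #CD7C99.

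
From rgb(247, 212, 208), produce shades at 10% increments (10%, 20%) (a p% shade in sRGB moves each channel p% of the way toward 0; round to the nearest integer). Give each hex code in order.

10%: (247 − 24.7 = 222.3→222, 212 − 21.2 = 190.8→191, 208 − 20.8 = 187.2→187) → #debfbb
20%: (247 − 49.4 = 197.6→198, 212 − 42.4 = 169.6→170, 208 − 41.6 = 166.4→166) → #c6aaa6

#debfbb, #c6aaa6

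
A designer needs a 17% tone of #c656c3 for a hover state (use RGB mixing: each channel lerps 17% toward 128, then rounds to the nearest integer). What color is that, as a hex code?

#c656c3 is rgb(198, 86, 195).
Lerp each channel 17% toward 128:
  R: 198 − 11.9 = 186.1 → 186
  G: 86 + 0.17×(128−86) = 86 + 7.14 = 93.14 → 93
  B: 195 − 11.39 = 183.61 → 184
rgb(186, 93, 184) = #ba5db8.

#ba5db8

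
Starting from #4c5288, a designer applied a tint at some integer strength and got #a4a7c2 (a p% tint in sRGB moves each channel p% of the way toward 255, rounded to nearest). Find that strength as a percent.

49%

#4c5288 is rgb(76, 82, 136); #a4a7c2 is rgb(164, 167, 194).
On the R channel (widest range): 164 ≈ 76 + (p/100)(255 − 76), so p ≈ 100×(164 − 76)/(255 − 76) = 8800/179 = 49.16.
p = 49 reproduces all three channels after rounding.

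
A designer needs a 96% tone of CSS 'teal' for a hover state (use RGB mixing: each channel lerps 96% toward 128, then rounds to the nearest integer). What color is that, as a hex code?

CSS teal is rgb(0, 128, 128).
Per channel, c → c + 0.96(128 − c):
  R: 0 + 122.88 = 122.88 → 123
  G: 128 + 0.96×(128−128) = 128 + 0 = 128 → 128
  B: 128 + 0.96×(128−128) = 128 + 0 = 128 → 128
rgb(123, 128, 128) = #7B8080.

#7B8080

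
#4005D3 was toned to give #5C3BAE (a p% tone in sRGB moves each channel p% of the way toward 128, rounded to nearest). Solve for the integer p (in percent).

44%

#4005D3 is rgb(64, 5, 211); #5C3BAE is rgb(92, 59, 174).
On the G channel (widest range): 59 ≈ 5 + (p/100)(128 − 5), so p ≈ 100×(59 − 5)/(128 − 5) = 5400/123 = 43.90.
p = 44 reproduces all three channels after rounding.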